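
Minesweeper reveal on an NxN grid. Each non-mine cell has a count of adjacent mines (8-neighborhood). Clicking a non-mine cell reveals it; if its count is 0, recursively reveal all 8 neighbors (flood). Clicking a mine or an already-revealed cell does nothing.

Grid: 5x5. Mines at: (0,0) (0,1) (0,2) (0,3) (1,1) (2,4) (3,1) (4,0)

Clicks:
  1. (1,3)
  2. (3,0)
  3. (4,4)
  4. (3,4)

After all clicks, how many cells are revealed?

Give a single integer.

Click 1 (1,3) count=3: revealed 1 new [(1,3)] -> total=1
Click 2 (3,0) count=2: revealed 1 new [(3,0)] -> total=2
Click 3 (4,4) count=0: revealed 6 new [(3,2) (3,3) (3,4) (4,2) (4,3) (4,4)] -> total=8
Click 4 (3,4) count=1: revealed 0 new [(none)] -> total=8

Answer: 8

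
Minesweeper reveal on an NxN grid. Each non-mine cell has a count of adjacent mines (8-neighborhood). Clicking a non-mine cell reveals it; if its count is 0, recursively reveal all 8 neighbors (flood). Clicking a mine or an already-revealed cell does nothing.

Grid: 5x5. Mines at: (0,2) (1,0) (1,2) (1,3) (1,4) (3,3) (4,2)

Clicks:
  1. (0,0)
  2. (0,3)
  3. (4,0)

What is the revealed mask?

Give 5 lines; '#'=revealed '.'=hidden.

Answer: #..#.
.....
##...
##...
##...

Derivation:
Click 1 (0,0) count=1: revealed 1 new [(0,0)] -> total=1
Click 2 (0,3) count=4: revealed 1 new [(0,3)] -> total=2
Click 3 (4,0) count=0: revealed 6 new [(2,0) (2,1) (3,0) (3,1) (4,0) (4,1)] -> total=8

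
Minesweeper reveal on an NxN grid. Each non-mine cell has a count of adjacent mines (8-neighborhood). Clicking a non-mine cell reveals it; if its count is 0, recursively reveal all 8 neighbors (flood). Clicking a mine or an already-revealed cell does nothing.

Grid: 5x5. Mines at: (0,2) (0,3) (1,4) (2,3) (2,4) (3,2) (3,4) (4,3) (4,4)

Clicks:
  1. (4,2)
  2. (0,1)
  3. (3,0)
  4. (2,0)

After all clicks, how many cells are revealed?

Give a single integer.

Answer: 11

Derivation:
Click 1 (4,2) count=2: revealed 1 new [(4,2)] -> total=1
Click 2 (0,1) count=1: revealed 1 new [(0,1)] -> total=2
Click 3 (3,0) count=0: revealed 9 new [(0,0) (1,0) (1,1) (2,0) (2,1) (3,0) (3,1) (4,0) (4,1)] -> total=11
Click 4 (2,0) count=0: revealed 0 new [(none)] -> total=11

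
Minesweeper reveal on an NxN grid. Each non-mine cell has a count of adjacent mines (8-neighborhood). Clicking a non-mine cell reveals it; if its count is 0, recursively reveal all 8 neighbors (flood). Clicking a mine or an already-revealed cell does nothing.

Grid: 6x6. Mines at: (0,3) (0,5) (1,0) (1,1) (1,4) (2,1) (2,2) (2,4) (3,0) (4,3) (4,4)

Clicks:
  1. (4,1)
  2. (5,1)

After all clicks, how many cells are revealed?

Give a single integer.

Click 1 (4,1) count=1: revealed 1 new [(4,1)] -> total=1
Click 2 (5,1) count=0: revealed 5 new [(4,0) (4,2) (5,0) (5,1) (5,2)] -> total=6

Answer: 6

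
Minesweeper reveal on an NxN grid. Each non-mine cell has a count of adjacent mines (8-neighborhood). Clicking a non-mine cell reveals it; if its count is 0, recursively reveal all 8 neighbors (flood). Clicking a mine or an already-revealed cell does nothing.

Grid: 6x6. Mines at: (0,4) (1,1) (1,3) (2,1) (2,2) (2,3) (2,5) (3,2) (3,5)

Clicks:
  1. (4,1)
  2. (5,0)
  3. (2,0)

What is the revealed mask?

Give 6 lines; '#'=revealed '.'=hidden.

Click 1 (4,1) count=1: revealed 1 new [(4,1)] -> total=1
Click 2 (5,0) count=0: revealed 13 new [(3,0) (3,1) (4,0) (4,2) (4,3) (4,4) (4,5) (5,0) (5,1) (5,2) (5,3) (5,4) (5,5)] -> total=14
Click 3 (2,0) count=2: revealed 1 new [(2,0)] -> total=15

Answer: ......
......
#.....
##....
######
######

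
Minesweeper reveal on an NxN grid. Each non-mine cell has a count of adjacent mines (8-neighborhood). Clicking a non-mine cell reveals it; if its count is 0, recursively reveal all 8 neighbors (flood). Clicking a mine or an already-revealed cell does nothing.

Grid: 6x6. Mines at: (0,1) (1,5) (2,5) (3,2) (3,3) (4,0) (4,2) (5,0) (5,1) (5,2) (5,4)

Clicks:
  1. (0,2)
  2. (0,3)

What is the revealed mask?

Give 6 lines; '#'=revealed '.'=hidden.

Answer: ..###.
..###.
..###.
......
......
......

Derivation:
Click 1 (0,2) count=1: revealed 1 new [(0,2)] -> total=1
Click 2 (0,3) count=0: revealed 8 new [(0,3) (0,4) (1,2) (1,3) (1,4) (2,2) (2,3) (2,4)] -> total=9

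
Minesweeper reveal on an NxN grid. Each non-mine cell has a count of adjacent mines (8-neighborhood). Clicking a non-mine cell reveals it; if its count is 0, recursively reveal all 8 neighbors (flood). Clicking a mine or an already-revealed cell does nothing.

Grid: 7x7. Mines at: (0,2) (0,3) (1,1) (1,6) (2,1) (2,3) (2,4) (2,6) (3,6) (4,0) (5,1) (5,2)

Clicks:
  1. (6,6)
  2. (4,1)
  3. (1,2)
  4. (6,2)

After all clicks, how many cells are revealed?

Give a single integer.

Answer: 18

Derivation:
Click 1 (6,6) count=0: revealed 15 new [(3,3) (3,4) (3,5) (4,3) (4,4) (4,5) (4,6) (5,3) (5,4) (5,5) (5,6) (6,3) (6,4) (6,5) (6,6)] -> total=15
Click 2 (4,1) count=3: revealed 1 new [(4,1)] -> total=16
Click 3 (1,2) count=5: revealed 1 new [(1,2)] -> total=17
Click 4 (6,2) count=2: revealed 1 new [(6,2)] -> total=18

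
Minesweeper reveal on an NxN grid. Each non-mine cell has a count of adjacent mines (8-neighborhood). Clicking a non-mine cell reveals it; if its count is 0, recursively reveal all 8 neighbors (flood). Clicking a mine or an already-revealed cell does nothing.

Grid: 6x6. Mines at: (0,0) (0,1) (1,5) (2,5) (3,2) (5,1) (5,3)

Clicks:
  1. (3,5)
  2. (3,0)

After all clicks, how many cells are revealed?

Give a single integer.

Click 1 (3,5) count=1: revealed 1 new [(3,5)] -> total=1
Click 2 (3,0) count=0: revealed 8 new [(1,0) (1,1) (2,0) (2,1) (3,0) (3,1) (4,0) (4,1)] -> total=9

Answer: 9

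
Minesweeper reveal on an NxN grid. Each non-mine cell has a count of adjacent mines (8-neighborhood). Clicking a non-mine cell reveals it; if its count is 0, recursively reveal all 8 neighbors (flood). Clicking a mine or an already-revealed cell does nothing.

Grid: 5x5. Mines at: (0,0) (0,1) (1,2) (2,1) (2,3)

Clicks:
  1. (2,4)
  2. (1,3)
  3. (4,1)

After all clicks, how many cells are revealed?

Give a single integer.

Answer: 12

Derivation:
Click 1 (2,4) count=1: revealed 1 new [(2,4)] -> total=1
Click 2 (1,3) count=2: revealed 1 new [(1,3)] -> total=2
Click 3 (4,1) count=0: revealed 10 new [(3,0) (3,1) (3,2) (3,3) (3,4) (4,0) (4,1) (4,2) (4,3) (4,4)] -> total=12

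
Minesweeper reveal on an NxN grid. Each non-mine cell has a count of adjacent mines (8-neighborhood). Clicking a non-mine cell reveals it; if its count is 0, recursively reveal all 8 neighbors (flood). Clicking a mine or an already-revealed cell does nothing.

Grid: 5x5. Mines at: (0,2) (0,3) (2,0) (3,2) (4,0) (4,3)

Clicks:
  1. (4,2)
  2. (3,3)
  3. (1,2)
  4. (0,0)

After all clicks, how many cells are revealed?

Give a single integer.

Answer: 7

Derivation:
Click 1 (4,2) count=2: revealed 1 new [(4,2)] -> total=1
Click 2 (3,3) count=2: revealed 1 new [(3,3)] -> total=2
Click 3 (1,2) count=2: revealed 1 new [(1,2)] -> total=3
Click 4 (0,0) count=0: revealed 4 new [(0,0) (0,1) (1,0) (1,1)] -> total=7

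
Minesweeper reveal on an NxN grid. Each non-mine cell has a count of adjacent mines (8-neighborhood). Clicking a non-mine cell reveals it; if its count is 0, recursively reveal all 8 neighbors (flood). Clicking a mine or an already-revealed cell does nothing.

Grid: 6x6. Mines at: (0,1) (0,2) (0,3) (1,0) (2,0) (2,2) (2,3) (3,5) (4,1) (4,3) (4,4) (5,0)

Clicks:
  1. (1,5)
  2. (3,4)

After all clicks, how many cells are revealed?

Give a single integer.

Answer: 7

Derivation:
Click 1 (1,5) count=0: revealed 6 new [(0,4) (0,5) (1,4) (1,5) (2,4) (2,5)] -> total=6
Click 2 (3,4) count=4: revealed 1 new [(3,4)] -> total=7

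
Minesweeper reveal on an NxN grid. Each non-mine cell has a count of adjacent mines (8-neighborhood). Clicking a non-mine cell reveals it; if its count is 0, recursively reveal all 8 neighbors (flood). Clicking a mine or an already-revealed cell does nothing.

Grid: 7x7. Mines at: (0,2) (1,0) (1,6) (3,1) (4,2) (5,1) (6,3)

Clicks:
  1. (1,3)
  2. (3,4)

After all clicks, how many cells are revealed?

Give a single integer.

Click 1 (1,3) count=1: revealed 1 new [(1,3)] -> total=1
Click 2 (3,4) count=0: revealed 27 new [(0,3) (0,4) (0,5) (1,2) (1,4) (1,5) (2,2) (2,3) (2,4) (2,5) (2,6) (3,2) (3,3) (3,4) (3,5) (3,6) (4,3) (4,4) (4,5) (4,6) (5,3) (5,4) (5,5) (5,6) (6,4) (6,5) (6,6)] -> total=28

Answer: 28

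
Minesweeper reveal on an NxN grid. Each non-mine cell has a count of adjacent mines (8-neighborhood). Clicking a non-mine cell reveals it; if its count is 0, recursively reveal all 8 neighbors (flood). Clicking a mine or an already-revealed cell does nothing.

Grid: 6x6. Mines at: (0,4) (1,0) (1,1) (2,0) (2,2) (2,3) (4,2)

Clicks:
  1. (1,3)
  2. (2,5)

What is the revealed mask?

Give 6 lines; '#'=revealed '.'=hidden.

Click 1 (1,3) count=3: revealed 1 new [(1,3)] -> total=1
Click 2 (2,5) count=0: revealed 13 new [(1,4) (1,5) (2,4) (2,5) (3,3) (3,4) (3,5) (4,3) (4,4) (4,5) (5,3) (5,4) (5,5)] -> total=14

Answer: ......
...###
....##
...###
...###
...###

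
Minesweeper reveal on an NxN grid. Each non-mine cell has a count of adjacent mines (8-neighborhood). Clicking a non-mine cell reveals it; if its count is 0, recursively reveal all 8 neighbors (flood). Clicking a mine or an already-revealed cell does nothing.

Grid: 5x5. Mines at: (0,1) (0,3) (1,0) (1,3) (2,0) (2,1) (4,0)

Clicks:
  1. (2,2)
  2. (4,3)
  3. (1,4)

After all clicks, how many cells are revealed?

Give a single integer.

Answer: 12

Derivation:
Click 1 (2,2) count=2: revealed 1 new [(2,2)] -> total=1
Click 2 (4,3) count=0: revealed 10 new [(2,3) (2,4) (3,1) (3,2) (3,3) (3,4) (4,1) (4,2) (4,3) (4,4)] -> total=11
Click 3 (1,4) count=2: revealed 1 new [(1,4)] -> total=12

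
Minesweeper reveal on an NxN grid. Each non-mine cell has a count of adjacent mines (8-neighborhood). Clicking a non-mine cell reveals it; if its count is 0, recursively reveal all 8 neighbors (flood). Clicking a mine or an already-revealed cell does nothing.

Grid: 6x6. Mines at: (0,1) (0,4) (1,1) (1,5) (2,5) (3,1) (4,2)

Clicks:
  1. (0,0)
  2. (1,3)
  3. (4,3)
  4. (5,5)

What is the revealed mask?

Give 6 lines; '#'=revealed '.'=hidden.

Click 1 (0,0) count=2: revealed 1 new [(0,0)] -> total=1
Click 2 (1,3) count=1: revealed 1 new [(1,3)] -> total=2
Click 3 (4,3) count=1: revealed 1 new [(4,3)] -> total=3
Click 4 (5,5) count=0: revealed 8 new [(3,3) (3,4) (3,5) (4,4) (4,5) (5,3) (5,4) (5,5)] -> total=11

Answer: #.....
...#..
......
...###
...###
...###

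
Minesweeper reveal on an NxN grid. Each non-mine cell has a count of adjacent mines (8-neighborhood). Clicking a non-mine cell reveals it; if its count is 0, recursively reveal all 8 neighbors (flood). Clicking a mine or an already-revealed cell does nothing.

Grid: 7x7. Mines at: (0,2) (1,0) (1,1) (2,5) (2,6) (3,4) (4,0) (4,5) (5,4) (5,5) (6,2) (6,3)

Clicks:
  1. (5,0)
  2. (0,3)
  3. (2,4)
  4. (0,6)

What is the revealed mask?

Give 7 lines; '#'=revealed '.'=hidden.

Answer: ...####
...####
....#..
.......
.......
#......
.......

Derivation:
Click 1 (5,0) count=1: revealed 1 new [(5,0)] -> total=1
Click 2 (0,3) count=1: revealed 1 new [(0,3)] -> total=2
Click 3 (2,4) count=2: revealed 1 new [(2,4)] -> total=3
Click 4 (0,6) count=0: revealed 7 new [(0,4) (0,5) (0,6) (1,3) (1,4) (1,5) (1,6)] -> total=10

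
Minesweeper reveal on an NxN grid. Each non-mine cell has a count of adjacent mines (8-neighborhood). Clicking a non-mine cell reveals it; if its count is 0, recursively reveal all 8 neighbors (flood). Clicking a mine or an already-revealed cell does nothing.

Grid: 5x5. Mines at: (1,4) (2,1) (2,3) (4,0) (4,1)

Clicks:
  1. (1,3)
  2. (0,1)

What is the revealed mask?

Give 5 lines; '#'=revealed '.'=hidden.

Answer: ####.
####.
.....
.....
.....

Derivation:
Click 1 (1,3) count=2: revealed 1 new [(1,3)] -> total=1
Click 2 (0,1) count=0: revealed 7 new [(0,0) (0,1) (0,2) (0,3) (1,0) (1,1) (1,2)] -> total=8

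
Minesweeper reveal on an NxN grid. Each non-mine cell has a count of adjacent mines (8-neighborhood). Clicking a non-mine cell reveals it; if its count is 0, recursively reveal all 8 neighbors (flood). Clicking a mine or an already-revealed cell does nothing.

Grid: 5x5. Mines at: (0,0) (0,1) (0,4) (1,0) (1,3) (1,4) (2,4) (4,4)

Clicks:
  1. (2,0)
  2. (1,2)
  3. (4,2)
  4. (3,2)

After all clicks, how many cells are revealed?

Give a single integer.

Answer: 13

Derivation:
Click 1 (2,0) count=1: revealed 1 new [(2,0)] -> total=1
Click 2 (1,2) count=2: revealed 1 new [(1,2)] -> total=2
Click 3 (4,2) count=0: revealed 11 new [(2,1) (2,2) (2,3) (3,0) (3,1) (3,2) (3,3) (4,0) (4,1) (4,2) (4,3)] -> total=13
Click 4 (3,2) count=0: revealed 0 new [(none)] -> total=13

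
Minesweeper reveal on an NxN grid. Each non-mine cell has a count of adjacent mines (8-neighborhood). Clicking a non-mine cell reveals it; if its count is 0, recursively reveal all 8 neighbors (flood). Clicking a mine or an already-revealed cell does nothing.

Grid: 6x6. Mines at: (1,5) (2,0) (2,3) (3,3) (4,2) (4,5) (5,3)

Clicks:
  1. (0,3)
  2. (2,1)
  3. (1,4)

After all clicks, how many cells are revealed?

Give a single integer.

Click 1 (0,3) count=0: revealed 10 new [(0,0) (0,1) (0,2) (0,3) (0,4) (1,0) (1,1) (1,2) (1,3) (1,4)] -> total=10
Click 2 (2,1) count=1: revealed 1 new [(2,1)] -> total=11
Click 3 (1,4) count=2: revealed 0 new [(none)] -> total=11

Answer: 11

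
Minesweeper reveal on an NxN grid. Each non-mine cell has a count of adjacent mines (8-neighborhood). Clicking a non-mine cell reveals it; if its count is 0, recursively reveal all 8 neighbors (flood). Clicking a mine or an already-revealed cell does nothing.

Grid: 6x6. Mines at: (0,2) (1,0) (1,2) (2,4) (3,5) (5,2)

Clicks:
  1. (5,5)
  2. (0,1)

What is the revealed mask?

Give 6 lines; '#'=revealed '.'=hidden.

Answer: .#....
......
......
......
...###
...###

Derivation:
Click 1 (5,5) count=0: revealed 6 new [(4,3) (4,4) (4,5) (5,3) (5,4) (5,5)] -> total=6
Click 2 (0,1) count=3: revealed 1 new [(0,1)] -> total=7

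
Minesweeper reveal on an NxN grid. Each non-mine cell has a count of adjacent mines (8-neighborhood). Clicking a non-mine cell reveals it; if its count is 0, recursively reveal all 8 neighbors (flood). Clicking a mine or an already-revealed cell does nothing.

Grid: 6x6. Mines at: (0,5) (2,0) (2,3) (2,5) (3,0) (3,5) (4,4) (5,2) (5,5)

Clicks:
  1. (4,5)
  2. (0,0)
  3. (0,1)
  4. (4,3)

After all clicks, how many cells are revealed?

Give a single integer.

Click 1 (4,5) count=3: revealed 1 new [(4,5)] -> total=1
Click 2 (0,0) count=0: revealed 10 new [(0,0) (0,1) (0,2) (0,3) (0,4) (1,0) (1,1) (1,2) (1,3) (1,4)] -> total=11
Click 3 (0,1) count=0: revealed 0 new [(none)] -> total=11
Click 4 (4,3) count=2: revealed 1 new [(4,3)] -> total=12

Answer: 12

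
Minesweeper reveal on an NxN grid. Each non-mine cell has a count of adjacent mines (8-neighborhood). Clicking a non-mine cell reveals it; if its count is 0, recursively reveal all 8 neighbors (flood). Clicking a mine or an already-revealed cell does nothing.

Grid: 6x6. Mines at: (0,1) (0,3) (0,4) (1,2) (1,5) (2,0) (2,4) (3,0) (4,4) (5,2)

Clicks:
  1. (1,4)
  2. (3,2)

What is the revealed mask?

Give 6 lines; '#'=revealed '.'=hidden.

Click 1 (1,4) count=4: revealed 1 new [(1,4)] -> total=1
Click 2 (3,2) count=0: revealed 9 new [(2,1) (2,2) (2,3) (3,1) (3,2) (3,3) (4,1) (4,2) (4,3)] -> total=10

Answer: ......
....#.
.###..
.###..
.###..
......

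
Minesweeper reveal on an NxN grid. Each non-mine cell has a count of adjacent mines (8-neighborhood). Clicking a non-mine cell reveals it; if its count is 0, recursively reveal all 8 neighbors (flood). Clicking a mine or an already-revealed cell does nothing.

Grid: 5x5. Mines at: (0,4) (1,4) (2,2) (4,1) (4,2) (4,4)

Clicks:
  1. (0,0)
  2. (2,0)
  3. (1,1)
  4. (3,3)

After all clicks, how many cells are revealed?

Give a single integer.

Answer: 13

Derivation:
Click 1 (0,0) count=0: revealed 12 new [(0,0) (0,1) (0,2) (0,3) (1,0) (1,1) (1,2) (1,3) (2,0) (2,1) (3,0) (3,1)] -> total=12
Click 2 (2,0) count=0: revealed 0 new [(none)] -> total=12
Click 3 (1,1) count=1: revealed 0 new [(none)] -> total=12
Click 4 (3,3) count=3: revealed 1 new [(3,3)] -> total=13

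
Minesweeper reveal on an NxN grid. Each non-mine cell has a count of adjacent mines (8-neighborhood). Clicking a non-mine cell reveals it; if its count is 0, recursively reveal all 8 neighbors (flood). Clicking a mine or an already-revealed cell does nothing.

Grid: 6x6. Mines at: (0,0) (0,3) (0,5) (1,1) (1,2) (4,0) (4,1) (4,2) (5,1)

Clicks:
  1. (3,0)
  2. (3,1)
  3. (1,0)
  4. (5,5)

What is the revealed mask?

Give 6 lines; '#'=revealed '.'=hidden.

Click 1 (3,0) count=2: revealed 1 new [(3,0)] -> total=1
Click 2 (3,1) count=3: revealed 1 new [(3,1)] -> total=2
Click 3 (1,0) count=2: revealed 1 new [(1,0)] -> total=3
Click 4 (5,5) count=0: revealed 15 new [(1,3) (1,4) (1,5) (2,3) (2,4) (2,5) (3,3) (3,4) (3,5) (4,3) (4,4) (4,5) (5,3) (5,4) (5,5)] -> total=18

Answer: ......
#..###
...###
##.###
...###
...###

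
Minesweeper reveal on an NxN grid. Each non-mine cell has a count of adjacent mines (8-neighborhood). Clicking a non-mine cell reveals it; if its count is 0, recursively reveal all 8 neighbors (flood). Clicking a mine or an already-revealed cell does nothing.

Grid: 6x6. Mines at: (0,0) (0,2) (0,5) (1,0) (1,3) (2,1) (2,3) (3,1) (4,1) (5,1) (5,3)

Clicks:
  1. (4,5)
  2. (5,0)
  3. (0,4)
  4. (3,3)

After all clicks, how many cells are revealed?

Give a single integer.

Click 1 (4,5) count=0: revealed 10 new [(1,4) (1,5) (2,4) (2,5) (3,4) (3,5) (4,4) (4,5) (5,4) (5,5)] -> total=10
Click 2 (5,0) count=2: revealed 1 new [(5,0)] -> total=11
Click 3 (0,4) count=2: revealed 1 new [(0,4)] -> total=12
Click 4 (3,3) count=1: revealed 1 new [(3,3)] -> total=13

Answer: 13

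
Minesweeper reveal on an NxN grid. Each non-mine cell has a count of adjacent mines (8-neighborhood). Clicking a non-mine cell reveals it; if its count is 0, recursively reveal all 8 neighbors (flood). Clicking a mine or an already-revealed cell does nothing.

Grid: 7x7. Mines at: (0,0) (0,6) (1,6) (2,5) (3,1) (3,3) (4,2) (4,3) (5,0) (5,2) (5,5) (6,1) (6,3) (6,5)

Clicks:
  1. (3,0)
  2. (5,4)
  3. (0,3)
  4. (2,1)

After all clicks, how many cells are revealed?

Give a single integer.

Click 1 (3,0) count=1: revealed 1 new [(3,0)] -> total=1
Click 2 (5,4) count=4: revealed 1 new [(5,4)] -> total=2
Click 3 (0,3) count=0: revealed 14 new [(0,1) (0,2) (0,3) (0,4) (0,5) (1,1) (1,2) (1,3) (1,4) (1,5) (2,1) (2,2) (2,3) (2,4)] -> total=16
Click 4 (2,1) count=1: revealed 0 new [(none)] -> total=16

Answer: 16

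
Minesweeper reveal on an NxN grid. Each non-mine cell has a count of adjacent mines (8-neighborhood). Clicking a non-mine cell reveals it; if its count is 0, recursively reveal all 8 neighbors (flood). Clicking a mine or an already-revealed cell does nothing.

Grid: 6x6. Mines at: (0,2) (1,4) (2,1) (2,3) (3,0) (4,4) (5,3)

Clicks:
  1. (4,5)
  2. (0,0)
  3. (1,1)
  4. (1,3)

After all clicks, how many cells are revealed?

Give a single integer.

Answer: 6

Derivation:
Click 1 (4,5) count=1: revealed 1 new [(4,5)] -> total=1
Click 2 (0,0) count=0: revealed 4 new [(0,0) (0,1) (1,0) (1,1)] -> total=5
Click 3 (1,1) count=2: revealed 0 new [(none)] -> total=5
Click 4 (1,3) count=3: revealed 1 new [(1,3)] -> total=6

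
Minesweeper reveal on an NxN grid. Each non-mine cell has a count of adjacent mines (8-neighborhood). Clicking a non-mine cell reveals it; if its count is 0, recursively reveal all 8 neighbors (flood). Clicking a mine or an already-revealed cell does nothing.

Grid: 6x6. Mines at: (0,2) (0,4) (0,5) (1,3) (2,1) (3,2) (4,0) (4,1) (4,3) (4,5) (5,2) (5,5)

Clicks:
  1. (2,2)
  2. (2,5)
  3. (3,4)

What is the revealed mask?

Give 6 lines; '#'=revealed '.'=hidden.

Answer: ......
....##
..#.##
....##
......
......

Derivation:
Click 1 (2,2) count=3: revealed 1 new [(2,2)] -> total=1
Click 2 (2,5) count=0: revealed 6 new [(1,4) (1,5) (2,4) (2,5) (3,4) (3,5)] -> total=7
Click 3 (3,4) count=2: revealed 0 new [(none)] -> total=7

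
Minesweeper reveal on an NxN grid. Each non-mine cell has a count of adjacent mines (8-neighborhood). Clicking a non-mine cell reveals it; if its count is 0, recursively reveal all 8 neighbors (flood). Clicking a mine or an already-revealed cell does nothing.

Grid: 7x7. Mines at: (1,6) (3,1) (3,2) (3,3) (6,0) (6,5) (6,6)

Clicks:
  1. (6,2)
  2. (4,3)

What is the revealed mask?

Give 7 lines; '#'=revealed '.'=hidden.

Answer: .......
.......
.......
.......
.####..
.####..
.####..

Derivation:
Click 1 (6,2) count=0: revealed 12 new [(4,1) (4,2) (4,3) (4,4) (5,1) (5,2) (5,3) (5,4) (6,1) (6,2) (6,3) (6,4)] -> total=12
Click 2 (4,3) count=2: revealed 0 new [(none)] -> total=12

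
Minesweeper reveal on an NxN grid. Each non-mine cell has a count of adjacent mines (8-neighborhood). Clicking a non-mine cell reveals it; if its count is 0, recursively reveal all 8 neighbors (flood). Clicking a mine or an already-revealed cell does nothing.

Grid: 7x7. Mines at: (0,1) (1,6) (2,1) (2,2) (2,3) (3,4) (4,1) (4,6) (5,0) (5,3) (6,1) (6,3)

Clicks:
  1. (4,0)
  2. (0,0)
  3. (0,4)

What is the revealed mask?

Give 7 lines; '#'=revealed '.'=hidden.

Click 1 (4,0) count=2: revealed 1 new [(4,0)] -> total=1
Click 2 (0,0) count=1: revealed 1 new [(0,0)] -> total=2
Click 3 (0,4) count=0: revealed 8 new [(0,2) (0,3) (0,4) (0,5) (1,2) (1,3) (1,4) (1,5)] -> total=10

Answer: #.####.
..####.
.......
.......
#......
.......
.......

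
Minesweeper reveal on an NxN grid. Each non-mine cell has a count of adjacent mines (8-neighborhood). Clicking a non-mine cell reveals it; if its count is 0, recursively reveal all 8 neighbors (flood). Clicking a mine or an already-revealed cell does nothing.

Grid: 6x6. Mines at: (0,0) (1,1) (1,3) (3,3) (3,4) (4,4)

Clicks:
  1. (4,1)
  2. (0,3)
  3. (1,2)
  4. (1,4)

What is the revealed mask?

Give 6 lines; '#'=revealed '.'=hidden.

Click 1 (4,1) count=0: revealed 14 new [(2,0) (2,1) (2,2) (3,0) (3,1) (3,2) (4,0) (4,1) (4,2) (4,3) (5,0) (5,1) (5,2) (5,3)] -> total=14
Click 2 (0,3) count=1: revealed 1 new [(0,3)] -> total=15
Click 3 (1,2) count=2: revealed 1 new [(1,2)] -> total=16
Click 4 (1,4) count=1: revealed 1 new [(1,4)] -> total=17

Answer: ...#..
..#.#.
###...
###...
####..
####..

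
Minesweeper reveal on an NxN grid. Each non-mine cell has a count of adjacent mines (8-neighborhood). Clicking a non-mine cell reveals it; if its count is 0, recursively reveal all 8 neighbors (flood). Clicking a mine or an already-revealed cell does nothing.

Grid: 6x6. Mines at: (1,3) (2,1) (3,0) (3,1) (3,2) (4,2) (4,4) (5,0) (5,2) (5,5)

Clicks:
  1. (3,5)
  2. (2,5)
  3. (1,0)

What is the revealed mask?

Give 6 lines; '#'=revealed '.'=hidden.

Answer: ....##
#...##
....##
....##
......
......

Derivation:
Click 1 (3,5) count=1: revealed 1 new [(3,5)] -> total=1
Click 2 (2,5) count=0: revealed 7 new [(0,4) (0,5) (1,4) (1,5) (2,4) (2,5) (3,4)] -> total=8
Click 3 (1,0) count=1: revealed 1 new [(1,0)] -> total=9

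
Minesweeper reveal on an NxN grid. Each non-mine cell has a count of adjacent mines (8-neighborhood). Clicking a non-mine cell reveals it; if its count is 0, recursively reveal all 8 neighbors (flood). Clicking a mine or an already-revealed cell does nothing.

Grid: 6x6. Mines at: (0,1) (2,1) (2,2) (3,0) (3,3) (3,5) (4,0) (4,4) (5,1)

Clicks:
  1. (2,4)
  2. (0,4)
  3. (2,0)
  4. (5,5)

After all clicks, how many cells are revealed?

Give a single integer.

Answer: 13

Derivation:
Click 1 (2,4) count=2: revealed 1 new [(2,4)] -> total=1
Click 2 (0,4) count=0: revealed 10 new [(0,2) (0,3) (0,4) (0,5) (1,2) (1,3) (1,4) (1,5) (2,3) (2,5)] -> total=11
Click 3 (2,0) count=2: revealed 1 new [(2,0)] -> total=12
Click 4 (5,5) count=1: revealed 1 new [(5,5)] -> total=13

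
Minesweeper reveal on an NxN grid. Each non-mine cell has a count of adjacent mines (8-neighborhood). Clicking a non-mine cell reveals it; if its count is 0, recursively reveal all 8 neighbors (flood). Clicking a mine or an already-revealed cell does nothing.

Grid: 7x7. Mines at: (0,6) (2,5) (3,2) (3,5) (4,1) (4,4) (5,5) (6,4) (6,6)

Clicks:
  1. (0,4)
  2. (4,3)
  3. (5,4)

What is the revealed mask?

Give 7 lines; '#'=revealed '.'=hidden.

Answer: ######.
######.
#####..
##.....
...#...
....#..
.......

Derivation:
Click 1 (0,4) count=0: revealed 19 new [(0,0) (0,1) (0,2) (0,3) (0,4) (0,5) (1,0) (1,1) (1,2) (1,3) (1,4) (1,5) (2,0) (2,1) (2,2) (2,3) (2,4) (3,0) (3,1)] -> total=19
Click 2 (4,3) count=2: revealed 1 new [(4,3)] -> total=20
Click 3 (5,4) count=3: revealed 1 new [(5,4)] -> total=21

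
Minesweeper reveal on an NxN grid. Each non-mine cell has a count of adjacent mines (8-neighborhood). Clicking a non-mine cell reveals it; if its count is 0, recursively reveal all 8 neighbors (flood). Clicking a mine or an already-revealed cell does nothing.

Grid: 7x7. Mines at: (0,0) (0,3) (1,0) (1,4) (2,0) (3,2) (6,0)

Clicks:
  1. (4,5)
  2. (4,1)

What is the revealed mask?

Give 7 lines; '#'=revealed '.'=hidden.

Answer: .....##
.....##
...####
...####
.######
.######
.######

Derivation:
Click 1 (4,5) count=0: revealed 30 new [(0,5) (0,6) (1,5) (1,6) (2,3) (2,4) (2,5) (2,6) (3,3) (3,4) (3,5) (3,6) (4,1) (4,2) (4,3) (4,4) (4,5) (4,6) (5,1) (5,2) (5,3) (5,4) (5,5) (5,6) (6,1) (6,2) (6,3) (6,4) (6,5) (6,6)] -> total=30
Click 2 (4,1) count=1: revealed 0 new [(none)] -> total=30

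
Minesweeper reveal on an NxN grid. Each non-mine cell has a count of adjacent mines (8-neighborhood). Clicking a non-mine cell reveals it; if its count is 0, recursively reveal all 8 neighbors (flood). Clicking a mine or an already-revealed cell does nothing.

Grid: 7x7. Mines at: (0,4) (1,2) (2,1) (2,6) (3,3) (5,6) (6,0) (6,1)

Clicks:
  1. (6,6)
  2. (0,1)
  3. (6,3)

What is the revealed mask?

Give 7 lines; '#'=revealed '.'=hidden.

Click 1 (6,6) count=1: revealed 1 new [(6,6)] -> total=1
Click 2 (0,1) count=1: revealed 1 new [(0,1)] -> total=2
Click 3 (6,3) count=0: revealed 12 new [(4,2) (4,3) (4,4) (4,5) (5,2) (5,3) (5,4) (5,5) (6,2) (6,3) (6,4) (6,5)] -> total=14

Answer: .#.....
.......
.......
.......
..####.
..####.
..#####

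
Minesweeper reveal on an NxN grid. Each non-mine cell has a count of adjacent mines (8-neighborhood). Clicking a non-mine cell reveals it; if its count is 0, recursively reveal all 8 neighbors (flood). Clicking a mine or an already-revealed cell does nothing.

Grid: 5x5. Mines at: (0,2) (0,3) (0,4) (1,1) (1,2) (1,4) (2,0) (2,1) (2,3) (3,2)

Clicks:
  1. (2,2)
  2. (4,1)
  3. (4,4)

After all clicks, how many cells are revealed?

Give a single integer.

Click 1 (2,2) count=5: revealed 1 new [(2,2)] -> total=1
Click 2 (4,1) count=1: revealed 1 new [(4,1)] -> total=2
Click 3 (4,4) count=0: revealed 4 new [(3,3) (3,4) (4,3) (4,4)] -> total=6

Answer: 6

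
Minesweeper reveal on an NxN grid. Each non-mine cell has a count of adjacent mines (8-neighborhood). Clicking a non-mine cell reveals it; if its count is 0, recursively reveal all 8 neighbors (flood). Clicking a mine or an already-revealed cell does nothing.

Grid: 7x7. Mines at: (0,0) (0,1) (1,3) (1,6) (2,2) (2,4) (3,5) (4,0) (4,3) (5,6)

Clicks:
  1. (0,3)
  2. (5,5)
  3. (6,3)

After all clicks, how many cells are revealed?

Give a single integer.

Click 1 (0,3) count=1: revealed 1 new [(0,3)] -> total=1
Click 2 (5,5) count=1: revealed 1 new [(5,5)] -> total=2
Click 3 (6,3) count=0: revealed 11 new [(5,0) (5,1) (5,2) (5,3) (5,4) (6,0) (6,1) (6,2) (6,3) (6,4) (6,5)] -> total=13

Answer: 13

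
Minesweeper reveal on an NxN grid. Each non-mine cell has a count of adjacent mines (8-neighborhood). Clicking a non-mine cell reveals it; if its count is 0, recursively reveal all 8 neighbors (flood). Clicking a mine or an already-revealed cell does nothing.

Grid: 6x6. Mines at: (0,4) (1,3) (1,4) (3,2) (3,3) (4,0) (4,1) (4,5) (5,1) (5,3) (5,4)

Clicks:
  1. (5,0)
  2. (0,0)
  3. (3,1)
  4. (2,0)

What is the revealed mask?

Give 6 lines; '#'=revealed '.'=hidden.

Click 1 (5,0) count=3: revealed 1 new [(5,0)] -> total=1
Click 2 (0,0) count=0: revealed 11 new [(0,0) (0,1) (0,2) (1,0) (1,1) (1,2) (2,0) (2,1) (2,2) (3,0) (3,1)] -> total=12
Click 3 (3,1) count=3: revealed 0 new [(none)] -> total=12
Click 4 (2,0) count=0: revealed 0 new [(none)] -> total=12

Answer: ###...
###...
###...
##....
......
#.....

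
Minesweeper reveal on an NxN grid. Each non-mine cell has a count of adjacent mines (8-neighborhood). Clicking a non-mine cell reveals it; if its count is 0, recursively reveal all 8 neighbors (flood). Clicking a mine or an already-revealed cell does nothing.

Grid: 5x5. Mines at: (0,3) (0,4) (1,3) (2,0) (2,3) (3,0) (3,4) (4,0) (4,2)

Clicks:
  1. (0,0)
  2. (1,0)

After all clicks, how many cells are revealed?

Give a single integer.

Click 1 (0,0) count=0: revealed 6 new [(0,0) (0,1) (0,2) (1,0) (1,1) (1,2)] -> total=6
Click 2 (1,0) count=1: revealed 0 new [(none)] -> total=6

Answer: 6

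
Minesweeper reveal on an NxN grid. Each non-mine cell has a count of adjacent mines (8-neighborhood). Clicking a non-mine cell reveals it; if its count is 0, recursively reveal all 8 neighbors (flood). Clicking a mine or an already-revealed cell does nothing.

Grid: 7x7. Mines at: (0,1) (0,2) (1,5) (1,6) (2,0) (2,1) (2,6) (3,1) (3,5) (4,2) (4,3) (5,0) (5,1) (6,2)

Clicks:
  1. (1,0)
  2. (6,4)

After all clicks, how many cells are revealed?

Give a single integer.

Click 1 (1,0) count=3: revealed 1 new [(1,0)] -> total=1
Click 2 (6,4) count=0: revealed 11 new [(4,4) (4,5) (4,6) (5,3) (5,4) (5,5) (5,6) (6,3) (6,4) (6,5) (6,6)] -> total=12

Answer: 12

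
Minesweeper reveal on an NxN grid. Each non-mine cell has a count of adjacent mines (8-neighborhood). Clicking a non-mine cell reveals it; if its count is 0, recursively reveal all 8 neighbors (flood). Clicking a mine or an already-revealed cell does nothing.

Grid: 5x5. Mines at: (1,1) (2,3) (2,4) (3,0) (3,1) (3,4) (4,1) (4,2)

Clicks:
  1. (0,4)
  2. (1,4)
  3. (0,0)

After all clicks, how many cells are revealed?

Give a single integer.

Answer: 7

Derivation:
Click 1 (0,4) count=0: revealed 6 new [(0,2) (0,3) (0,4) (1,2) (1,3) (1,4)] -> total=6
Click 2 (1,4) count=2: revealed 0 new [(none)] -> total=6
Click 3 (0,0) count=1: revealed 1 new [(0,0)] -> total=7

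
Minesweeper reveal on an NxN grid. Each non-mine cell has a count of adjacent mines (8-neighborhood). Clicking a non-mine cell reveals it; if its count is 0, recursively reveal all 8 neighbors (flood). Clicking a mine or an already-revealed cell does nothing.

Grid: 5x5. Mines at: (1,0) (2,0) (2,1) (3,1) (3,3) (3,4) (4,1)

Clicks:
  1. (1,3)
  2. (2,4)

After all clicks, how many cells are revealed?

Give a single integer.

Answer: 11

Derivation:
Click 1 (1,3) count=0: revealed 11 new [(0,1) (0,2) (0,3) (0,4) (1,1) (1,2) (1,3) (1,4) (2,2) (2,3) (2,4)] -> total=11
Click 2 (2,4) count=2: revealed 0 new [(none)] -> total=11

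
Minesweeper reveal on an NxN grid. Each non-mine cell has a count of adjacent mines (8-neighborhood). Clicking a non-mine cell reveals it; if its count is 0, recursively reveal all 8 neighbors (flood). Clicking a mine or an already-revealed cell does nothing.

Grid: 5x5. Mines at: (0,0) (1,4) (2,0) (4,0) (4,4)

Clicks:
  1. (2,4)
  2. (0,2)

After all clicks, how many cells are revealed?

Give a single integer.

Click 1 (2,4) count=1: revealed 1 new [(2,4)] -> total=1
Click 2 (0,2) count=0: revealed 15 new [(0,1) (0,2) (0,3) (1,1) (1,2) (1,3) (2,1) (2,2) (2,3) (3,1) (3,2) (3,3) (4,1) (4,2) (4,3)] -> total=16

Answer: 16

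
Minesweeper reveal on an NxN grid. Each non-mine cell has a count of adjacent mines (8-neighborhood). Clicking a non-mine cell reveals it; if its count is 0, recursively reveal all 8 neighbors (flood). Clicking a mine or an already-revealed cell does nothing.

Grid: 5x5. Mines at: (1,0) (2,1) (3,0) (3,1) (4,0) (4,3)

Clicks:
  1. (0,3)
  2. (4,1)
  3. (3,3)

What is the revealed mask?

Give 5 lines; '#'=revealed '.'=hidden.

Answer: .####
.####
..###
..###
.#...

Derivation:
Click 1 (0,3) count=0: revealed 14 new [(0,1) (0,2) (0,3) (0,4) (1,1) (1,2) (1,3) (1,4) (2,2) (2,3) (2,4) (3,2) (3,3) (3,4)] -> total=14
Click 2 (4,1) count=3: revealed 1 new [(4,1)] -> total=15
Click 3 (3,3) count=1: revealed 0 new [(none)] -> total=15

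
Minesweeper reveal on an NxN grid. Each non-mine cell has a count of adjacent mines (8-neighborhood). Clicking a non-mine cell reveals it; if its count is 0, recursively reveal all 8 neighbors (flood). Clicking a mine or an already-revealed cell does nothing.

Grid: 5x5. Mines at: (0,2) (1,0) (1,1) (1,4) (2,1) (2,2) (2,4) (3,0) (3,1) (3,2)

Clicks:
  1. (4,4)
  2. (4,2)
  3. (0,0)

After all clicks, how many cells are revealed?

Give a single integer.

Answer: 6

Derivation:
Click 1 (4,4) count=0: revealed 4 new [(3,3) (3,4) (4,3) (4,4)] -> total=4
Click 2 (4,2) count=2: revealed 1 new [(4,2)] -> total=5
Click 3 (0,0) count=2: revealed 1 new [(0,0)] -> total=6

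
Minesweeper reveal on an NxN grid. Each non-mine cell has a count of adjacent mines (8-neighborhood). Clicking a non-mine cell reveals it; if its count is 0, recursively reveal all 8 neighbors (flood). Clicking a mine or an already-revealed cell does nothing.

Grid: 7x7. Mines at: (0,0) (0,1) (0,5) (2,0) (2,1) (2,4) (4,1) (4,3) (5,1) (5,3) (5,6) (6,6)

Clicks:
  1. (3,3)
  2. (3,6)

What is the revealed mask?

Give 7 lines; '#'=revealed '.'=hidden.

Click 1 (3,3) count=2: revealed 1 new [(3,3)] -> total=1
Click 2 (3,6) count=0: revealed 8 new [(1,5) (1,6) (2,5) (2,6) (3,5) (3,6) (4,5) (4,6)] -> total=9

Answer: .......
.....##
.....##
...#.##
.....##
.......
.......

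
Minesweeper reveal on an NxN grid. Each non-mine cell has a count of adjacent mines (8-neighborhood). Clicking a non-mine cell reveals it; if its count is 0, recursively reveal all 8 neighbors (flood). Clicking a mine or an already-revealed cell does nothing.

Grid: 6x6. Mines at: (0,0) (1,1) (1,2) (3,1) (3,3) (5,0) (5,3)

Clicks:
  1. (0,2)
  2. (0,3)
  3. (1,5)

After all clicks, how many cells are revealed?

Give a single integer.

Click 1 (0,2) count=2: revealed 1 new [(0,2)] -> total=1
Click 2 (0,3) count=1: revealed 1 new [(0,3)] -> total=2
Click 3 (1,5) count=0: revealed 14 new [(0,4) (0,5) (1,3) (1,4) (1,5) (2,3) (2,4) (2,5) (3,4) (3,5) (4,4) (4,5) (5,4) (5,5)] -> total=16

Answer: 16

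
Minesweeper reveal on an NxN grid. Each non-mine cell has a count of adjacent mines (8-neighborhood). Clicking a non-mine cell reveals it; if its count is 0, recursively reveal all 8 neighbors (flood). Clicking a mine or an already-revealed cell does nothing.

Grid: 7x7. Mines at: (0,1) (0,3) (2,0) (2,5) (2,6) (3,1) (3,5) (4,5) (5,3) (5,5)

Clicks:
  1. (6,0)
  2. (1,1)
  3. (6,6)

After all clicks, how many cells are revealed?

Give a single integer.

Answer: 11

Derivation:
Click 1 (6,0) count=0: revealed 9 new [(4,0) (4,1) (4,2) (5,0) (5,1) (5,2) (6,0) (6,1) (6,2)] -> total=9
Click 2 (1,1) count=2: revealed 1 new [(1,1)] -> total=10
Click 3 (6,6) count=1: revealed 1 new [(6,6)] -> total=11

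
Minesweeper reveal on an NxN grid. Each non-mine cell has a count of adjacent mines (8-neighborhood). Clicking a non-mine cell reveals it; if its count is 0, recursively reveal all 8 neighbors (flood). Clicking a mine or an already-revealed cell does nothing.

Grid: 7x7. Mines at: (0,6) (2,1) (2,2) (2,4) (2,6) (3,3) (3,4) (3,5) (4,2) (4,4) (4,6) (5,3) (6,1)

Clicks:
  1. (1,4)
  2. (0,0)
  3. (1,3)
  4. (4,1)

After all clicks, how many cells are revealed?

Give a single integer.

Click 1 (1,4) count=1: revealed 1 new [(1,4)] -> total=1
Click 2 (0,0) count=0: revealed 11 new [(0,0) (0,1) (0,2) (0,3) (0,4) (0,5) (1,0) (1,1) (1,2) (1,3) (1,5)] -> total=12
Click 3 (1,3) count=2: revealed 0 new [(none)] -> total=12
Click 4 (4,1) count=1: revealed 1 new [(4,1)] -> total=13

Answer: 13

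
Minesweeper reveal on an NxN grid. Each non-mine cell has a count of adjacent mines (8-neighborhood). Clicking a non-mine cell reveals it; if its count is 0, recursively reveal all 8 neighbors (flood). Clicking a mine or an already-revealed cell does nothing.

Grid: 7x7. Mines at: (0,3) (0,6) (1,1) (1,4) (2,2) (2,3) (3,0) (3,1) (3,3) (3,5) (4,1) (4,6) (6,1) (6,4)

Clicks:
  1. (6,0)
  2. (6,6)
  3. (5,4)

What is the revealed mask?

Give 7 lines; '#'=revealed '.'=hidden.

Answer: .......
.......
.......
.......
.......
....###
#....##

Derivation:
Click 1 (6,0) count=1: revealed 1 new [(6,0)] -> total=1
Click 2 (6,6) count=0: revealed 4 new [(5,5) (5,6) (6,5) (6,6)] -> total=5
Click 3 (5,4) count=1: revealed 1 new [(5,4)] -> total=6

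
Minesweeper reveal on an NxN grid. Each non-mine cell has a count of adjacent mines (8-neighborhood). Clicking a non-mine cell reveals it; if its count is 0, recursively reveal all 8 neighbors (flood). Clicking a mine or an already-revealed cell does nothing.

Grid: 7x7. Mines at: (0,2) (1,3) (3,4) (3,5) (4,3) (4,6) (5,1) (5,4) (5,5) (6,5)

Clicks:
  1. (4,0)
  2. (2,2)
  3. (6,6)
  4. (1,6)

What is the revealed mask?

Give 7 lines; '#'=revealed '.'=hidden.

Answer: ....###
....###
..#.###
.......
#......
.......
......#

Derivation:
Click 1 (4,0) count=1: revealed 1 new [(4,0)] -> total=1
Click 2 (2,2) count=1: revealed 1 new [(2,2)] -> total=2
Click 3 (6,6) count=2: revealed 1 new [(6,6)] -> total=3
Click 4 (1,6) count=0: revealed 9 new [(0,4) (0,5) (0,6) (1,4) (1,5) (1,6) (2,4) (2,5) (2,6)] -> total=12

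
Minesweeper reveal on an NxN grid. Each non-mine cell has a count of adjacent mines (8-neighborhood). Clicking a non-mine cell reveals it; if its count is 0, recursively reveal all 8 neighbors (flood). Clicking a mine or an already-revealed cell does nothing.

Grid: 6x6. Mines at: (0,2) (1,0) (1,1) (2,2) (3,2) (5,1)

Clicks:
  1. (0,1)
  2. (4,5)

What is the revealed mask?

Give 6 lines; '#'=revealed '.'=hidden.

Click 1 (0,1) count=3: revealed 1 new [(0,1)] -> total=1
Click 2 (4,5) count=0: revealed 20 new [(0,3) (0,4) (0,5) (1,3) (1,4) (1,5) (2,3) (2,4) (2,5) (3,3) (3,4) (3,5) (4,2) (4,3) (4,4) (4,5) (5,2) (5,3) (5,4) (5,5)] -> total=21

Answer: .#.###
...###
...###
...###
..####
..####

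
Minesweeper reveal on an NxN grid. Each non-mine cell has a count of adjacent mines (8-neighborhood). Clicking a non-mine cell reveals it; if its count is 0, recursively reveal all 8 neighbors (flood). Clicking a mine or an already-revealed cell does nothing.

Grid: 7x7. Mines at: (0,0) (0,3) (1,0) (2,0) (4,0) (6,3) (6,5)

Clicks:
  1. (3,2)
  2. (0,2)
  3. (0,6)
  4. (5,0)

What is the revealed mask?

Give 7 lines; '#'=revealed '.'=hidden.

Answer: ..#.###
.######
.######
.######
.######
#######
.......

Derivation:
Click 1 (3,2) count=0: revealed 33 new [(0,4) (0,5) (0,6) (1,1) (1,2) (1,3) (1,4) (1,5) (1,6) (2,1) (2,2) (2,3) (2,4) (2,5) (2,6) (3,1) (3,2) (3,3) (3,4) (3,5) (3,6) (4,1) (4,2) (4,3) (4,4) (4,5) (4,6) (5,1) (5,2) (5,3) (5,4) (5,5) (5,6)] -> total=33
Click 2 (0,2) count=1: revealed 1 new [(0,2)] -> total=34
Click 3 (0,6) count=0: revealed 0 new [(none)] -> total=34
Click 4 (5,0) count=1: revealed 1 new [(5,0)] -> total=35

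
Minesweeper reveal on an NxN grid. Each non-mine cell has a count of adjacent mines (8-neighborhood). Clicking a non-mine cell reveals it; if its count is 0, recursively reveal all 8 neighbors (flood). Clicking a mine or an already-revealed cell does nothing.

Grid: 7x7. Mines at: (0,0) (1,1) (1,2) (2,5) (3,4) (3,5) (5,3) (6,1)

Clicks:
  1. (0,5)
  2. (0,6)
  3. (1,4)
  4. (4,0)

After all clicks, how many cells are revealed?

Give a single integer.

Click 1 (0,5) count=0: revealed 8 new [(0,3) (0,4) (0,5) (0,6) (1,3) (1,4) (1,5) (1,6)] -> total=8
Click 2 (0,6) count=0: revealed 0 new [(none)] -> total=8
Click 3 (1,4) count=1: revealed 0 new [(none)] -> total=8
Click 4 (4,0) count=0: revealed 15 new [(2,0) (2,1) (2,2) (2,3) (3,0) (3,1) (3,2) (3,3) (4,0) (4,1) (4,2) (4,3) (5,0) (5,1) (5,2)] -> total=23

Answer: 23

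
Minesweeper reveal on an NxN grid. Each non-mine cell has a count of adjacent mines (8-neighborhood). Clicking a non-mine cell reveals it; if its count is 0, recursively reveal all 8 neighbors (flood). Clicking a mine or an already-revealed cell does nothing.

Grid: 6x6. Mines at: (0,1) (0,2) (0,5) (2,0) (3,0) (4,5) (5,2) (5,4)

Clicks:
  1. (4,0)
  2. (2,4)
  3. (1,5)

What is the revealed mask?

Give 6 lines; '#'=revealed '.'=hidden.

Click 1 (4,0) count=1: revealed 1 new [(4,0)] -> total=1
Click 2 (2,4) count=0: revealed 19 new [(1,1) (1,2) (1,3) (1,4) (1,5) (2,1) (2,2) (2,3) (2,4) (2,5) (3,1) (3,2) (3,3) (3,4) (3,5) (4,1) (4,2) (4,3) (4,4)] -> total=20
Click 3 (1,5) count=1: revealed 0 new [(none)] -> total=20

Answer: ......
.#####
.#####
.#####
#####.
......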